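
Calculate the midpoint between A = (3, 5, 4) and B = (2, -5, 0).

M = ((x₁+x₂)/2, (y₁+y₂)/2, (z₁+z₂)/2)
  = ((3 + 2)/2, (5 - 5)/2, (4 + 0)/2)
  = (5/2, 0/2, 4/2)
  = (2.5, 0, 2)

(2.5, 0, 2)


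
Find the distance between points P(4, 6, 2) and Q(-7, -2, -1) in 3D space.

d = √[(x₂-x₁)² + (y₂-y₁)² + (z₂-z₁)²]
  = √[(-11)² + (-8)² + (-3)²]
  = √[121 + 64 + 9]
  = √194
  ≈ 13.93

13.93


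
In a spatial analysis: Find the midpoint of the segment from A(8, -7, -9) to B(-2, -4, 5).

M = ((x₁+x₂)/2, (y₁+y₂)/2, (z₁+z₂)/2)
  = ((8 - 2)/2, (-7 - 4)/2, (-9 + 5)/2)
  = (6/2, -11/2, -4/2)
  = (3, -5.5, -2)

(3, -5.5, -2)


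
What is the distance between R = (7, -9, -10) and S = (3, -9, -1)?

d = √[(x₂-x₁)² + (y₂-y₁)² + (z₂-z₁)²]
  = √[(-4)² + 0² + 9²]
  = √[16 + 0 + 81]
  = √97
  ≈ 9.849

9.849


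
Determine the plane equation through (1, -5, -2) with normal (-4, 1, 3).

The plane through P with normal n = (a, b, c) satisfies n·(r - P) = 0,
i.e. ax + by + cz = a·x₀ + b·y₀ + c·z₀.
d = (-4)·1 + 1·(-5) + 3·(-2)
  = -4 - 5 - 6
  = -15
Equation: -4x + y + 3z = -15

-4x + y + 3z = -15


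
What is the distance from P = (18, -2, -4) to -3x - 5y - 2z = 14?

distance = |a·x₀ + b·y₀ + c·z₀ - d| / √(a² + b² + c²)
  = |(-3)·18 + (-5)·(-2) + (-2)·(-4) - 14| / √((-3)² + (-5)² + (-2)²)
  = |-54 + 10 + 8 - 14| / √(9 + 25 + 4)
  = |-50| / √38
  = 50 / 6.164
  ≈ 8.111

8.111


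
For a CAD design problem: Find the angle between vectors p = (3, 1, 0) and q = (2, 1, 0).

p·q = 3·2 + 1·1 + 0·0 = 6 + 1 + 0 = 7
|p| = √(3² + 1² + 0²) = √10 ≈ 3.162
|q| = √(2² + 1² + 0²) = √5 ≈ 2.236
cos θ = (p·q)/(|p||q|) = 7/(3.162·2.236) ≈ 0.9899
θ = arccos(0.9899) ≈ 8.13°

8.13°


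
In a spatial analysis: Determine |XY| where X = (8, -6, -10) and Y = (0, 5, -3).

d = √[(x₂-x₁)² + (y₂-y₁)² + (z₂-z₁)²]
  = √[(-8)² + 11² + 7²]
  = √[64 + 121 + 49]
  = √234
  ≈ 15.3

15.3


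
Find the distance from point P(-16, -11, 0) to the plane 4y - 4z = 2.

distance = |a·x₀ + b·y₀ + c·z₀ - d| / √(a² + b² + c²)
  = |0·(-16) + 4·(-11) + (-4)·0 - 2| / √(0² + 4² + (-4)²)
  = |0 - 44 + 0 - 2| / √(0 + 16 + 16)
  = |-46| / √32
  = 46 / 5.657
  ≈ 8.132

8.132


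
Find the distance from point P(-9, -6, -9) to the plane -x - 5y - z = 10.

distance = |a·x₀ + b·y₀ + c·z₀ - d| / √(a² + b² + c²)
  = |(-1)·(-9) + (-5)·(-6) + (-1)·(-9) - 10| / √((-1)² + (-5)² + (-1)²)
  = |9 + 30 + 9 - 10| / √(1 + 25 + 1)
  = |38| / √27
  = 38 / 5.196
  ≈ 7.313

7.313


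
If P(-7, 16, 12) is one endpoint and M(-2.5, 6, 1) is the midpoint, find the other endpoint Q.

Q = 2M - P
  = (2·(-2.5) - (-7), 2·6 - 16, 2·1 - 12)
  = (-5 + 7, 12 - 16, 2 - 12)
  = (2, -4, -10)

(2, -4, -10)


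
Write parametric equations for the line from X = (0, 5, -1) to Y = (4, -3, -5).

Direction vector d = Y - X = (4 + 0, -3 - 5, -5 + 1) = (4, -8, -4)
Parametric form r = X + t·d:
x = 0 + 4t, y = 5 - 8t, z = -1 - 4t

x = 0 + 4t, y = 5 - 8t, z = -1 - 4t


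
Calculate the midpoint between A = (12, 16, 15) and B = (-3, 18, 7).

M = ((x₁+x₂)/2, (y₁+y₂)/2, (z₁+z₂)/2)
  = ((12 - 3)/2, (16 + 18)/2, (15 + 7)/2)
  = (9/2, 34/2, 22/2)
  = (4.5, 17, 11)

(4.5, 17, 11)


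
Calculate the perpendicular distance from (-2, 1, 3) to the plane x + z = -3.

distance = |a·x₀ + b·y₀ + c·z₀ - d| / √(a² + b² + c²)
  = |1·(-2) + 0·1 + 1·3 - (-3)| / √(1² + 0² + 1²)
  = |-2 + 0 + 3 + 3| / √(1 + 0 + 1)
  = |4| / √2
  = 4 / 1.414
  ≈ 2.828

2.828


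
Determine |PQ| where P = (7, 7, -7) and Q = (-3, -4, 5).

d = √[(x₂-x₁)² + (y₂-y₁)² + (z₂-z₁)²]
  = √[(-10)² + (-11)² + 12²]
  = √[100 + 121 + 144]
  = √365
  ≈ 19.1

19.1


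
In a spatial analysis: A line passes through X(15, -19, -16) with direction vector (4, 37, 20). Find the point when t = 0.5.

P(t) = X + t·d
  = (15 + 4·0.5, -19 + 37·0.5, -16 + 20·0.5)
  = (15 + 2, -19 + 18.5, -16 + 10)
  = (17, -0.5, -6)

(17, -0.5, -6)


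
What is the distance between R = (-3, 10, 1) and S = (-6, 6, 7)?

d = √[(x₂-x₁)² + (y₂-y₁)² + (z₂-z₁)²]
  = √[(-3)² + (-4)² + 6²]
  = √[9 + 16 + 36]
  = √61
  ≈ 7.81

7.81


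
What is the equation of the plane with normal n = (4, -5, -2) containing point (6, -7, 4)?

The plane through P with normal n = (a, b, c) satisfies n·(r - P) = 0,
i.e. ax + by + cz = a·x₀ + b·y₀ + c·z₀.
d = 4·6 + (-5)·(-7) + (-2)·4
  = 24 + 35 - 8
  = 51
Equation: 4x - 5y - 2z = 51

4x - 5y - 2z = 51


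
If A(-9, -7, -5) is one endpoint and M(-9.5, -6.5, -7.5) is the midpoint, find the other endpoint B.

B = 2M - A
  = (2·(-9.5) - (-9), 2·(-6.5) - (-7), 2·(-7.5) - (-5))
  = (-19 + 9, -13 + 7, -15 + 5)
  = (-10, -6, -10)

(-10, -6, -10)


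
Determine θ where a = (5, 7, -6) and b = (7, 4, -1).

a·b = 5·7 + 7·4 + (-6)·(-1) = 35 + 28 + 6 = 69
|a| = √(5² + 7² + (-6)²) = √110 ≈ 10.49
|b| = √(7² + 4² + (-1)²) = √66 ≈ 8.124
cos θ = (a·b)/(|a||b|) = 69/(10.49·8.124) ≈ 0.8098
θ = arccos(0.8098) ≈ 35.92°

35.92°


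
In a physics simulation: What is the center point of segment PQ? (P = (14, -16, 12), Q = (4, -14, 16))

M = ((x₁+x₂)/2, (y₁+y₂)/2, (z₁+z₂)/2)
  = ((14 + 4)/2, (-16 - 14)/2, (12 + 16)/2)
  = (18/2, -30/2, 28/2)
  = (9, -15, 14)

(9, -15, 14)


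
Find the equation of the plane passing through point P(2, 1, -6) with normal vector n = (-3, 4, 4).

The plane through P with normal n = (a, b, c) satisfies n·(r - P) = 0,
i.e. ax + by + cz = a·x₀ + b·y₀ + c·z₀.
d = (-3)·2 + 4·1 + 4·(-6)
  = -6 + 4 - 24
  = -26
Equation: -3x + 4y + 4z = -26

-3x + 4y + 4z = -26


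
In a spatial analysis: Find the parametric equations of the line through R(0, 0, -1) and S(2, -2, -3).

Direction vector d = S - R = (2 + 0, -2 + 0, -3 + 1) = (2, -2, -2)
Parametric form r = R + t·d:
x = 0 + 2t, y = 0 - 2t, z = -1 - 2t

x = 0 + 2t, y = 0 - 2t, z = -1 - 2t


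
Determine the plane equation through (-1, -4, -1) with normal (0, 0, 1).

The plane through P with normal n = (a, b, c) satisfies n·(r - P) = 0,
i.e. ax + by + cz = a·x₀ + b·y₀ + c·z₀.
d = 0·(-1) + 0·(-4) + 1·(-1)
  = 0 + 0 - 1
  = -1
Equation: z = -1

z = -1


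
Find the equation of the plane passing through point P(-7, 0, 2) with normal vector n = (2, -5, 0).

The plane through P with normal n = (a, b, c) satisfies n·(r - P) = 0,
i.e. ax + by + cz = a·x₀ + b·y₀ + c·z₀.
d = 2·(-7) + (-5)·0 + 0·2
  = -14 + 0 + 0
  = -14
Equation: 2x - 5y = -14

2x - 5y = -14


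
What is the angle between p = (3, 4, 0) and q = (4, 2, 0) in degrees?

p·q = 3·4 + 4·2 + 0·0 = 12 + 8 + 0 = 20
|p| = √(3² + 4² + 0²) = √25 ≈ 5
|q| = √(4² + 2² + 0²) = √20 ≈ 4.472
cos θ = (p·q)/(|p||q|) = 20/(5·4.472) ≈ 0.8944
θ = arccos(0.8944) ≈ 26.57°

26.57°


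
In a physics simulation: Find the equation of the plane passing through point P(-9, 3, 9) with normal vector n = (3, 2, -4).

The plane through P with normal n = (a, b, c) satisfies n·(r - P) = 0,
i.e. ax + by + cz = a·x₀ + b·y₀ + c·z₀.
d = 3·(-9) + 2·3 + (-4)·9
  = -27 + 6 - 36
  = -57
Equation: 3x + 2y - 4z = -57

3x + 2y - 4z = -57


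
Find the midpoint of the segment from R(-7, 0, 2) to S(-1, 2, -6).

M = ((x₁+x₂)/2, (y₁+y₂)/2, (z₁+z₂)/2)
  = ((-7 - 1)/2, (0 + 2)/2, (2 - 6)/2)
  = (-8/2, 2/2, -4/2)
  = (-4, 1, -2)

(-4, 1, -2)


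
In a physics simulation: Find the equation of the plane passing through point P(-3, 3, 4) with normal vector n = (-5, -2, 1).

The plane through P with normal n = (a, b, c) satisfies n·(r - P) = 0,
i.e. ax + by + cz = a·x₀ + b·y₀ + c·z₀.
d = (-5)·(-3) + (-2)·3 + 1·4
  = 15 - 6 + 4
  = 13
Equation: -5x - 2y + z = 13

-5x - 2y + z = 13


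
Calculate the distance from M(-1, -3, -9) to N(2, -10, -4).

d = √[(x₂-x₁)² + (y₂-y₁)² + (z₂-z₁)²]
  = √[3² + (-7)² + 5²]
  = √[9 + 49 + 25]
  = √83
  ≈ 9.11

9.11


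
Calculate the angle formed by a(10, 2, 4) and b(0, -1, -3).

a·b = 10·0 + 2·(-1) + 4·(-3) = 0 - 2 - 12 = -14
|a| = √(10² + 2² + 4²) = √120 ≈ 10.95
|b| = √(0² + (-1)² + (-3)²) = √10 ≈ 3.162
cos θ = (a·b)/(|a||b|) = -14/(10.95·3.162) ≈ -0.4041
θ = arccos(-0.4041) ≈ 113.8°

113.8°


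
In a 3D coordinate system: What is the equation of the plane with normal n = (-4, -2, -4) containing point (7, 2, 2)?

The plane through P with normal n = (a, b, c) satisfies n·(r - P) = 0,
i.e. ax + by + cz = a·x₀ + b·y₀ + c·z₀.
d = (-4)·7 + (-2)·2 + (-4)·2
  = -28 - 4 - 8
  = -40
Equation: -4x - 2y - 4z = -40

-4x - 2y - 4z = -40


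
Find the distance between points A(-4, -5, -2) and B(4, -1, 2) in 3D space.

d = √[(x₂-x₁)² + (y₂-y₁)² + (z₂-z₁)²]
  = √[8² + 4² + 4²]
  = √[64 + 16 + 16]
  = √96
  ≈ 9.798

9.798


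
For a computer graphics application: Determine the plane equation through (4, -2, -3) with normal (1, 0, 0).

The plane through P with normal n = (a, b, c) satisfies n·(r - P) = 0,
i.e. ax + by + cz = a·x₀ + b·y₀ + c·z₀.
d = 1·4 + 0·(-2) + 0·(-3)
  = 4 + 0 + 0
  = 4
Equation: x = 4

x = 4


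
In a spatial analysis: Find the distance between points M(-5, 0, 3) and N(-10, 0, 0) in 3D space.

d = √[(x₂-x₁)² + (y₂-y₁)² + (z₂-z₁)²]
  = √[(-5)² + 0² + (-3)²]
  = √[25 + 0 + 9]
  = √34
  ≈ 5.831

5.831


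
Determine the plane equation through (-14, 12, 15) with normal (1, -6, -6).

The plane through P with normal n = (a, b, c) satisfies n·(r - P) = 0,
i.e. ax + by + cz = a·x₀ + b·y₀ + c·z₀.
d = 1·(-14) + (-6)·12 + (-6)·15
  = -14 - 72 - 90
  = -176
Equation: x - 6y - 6z = -176

x - 6y - 6z = -176


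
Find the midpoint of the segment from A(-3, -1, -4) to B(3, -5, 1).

M = ((x₁+x₂)/2, (y₁+y₂)/2, (z₁+z₂)/2)
  = ((-3 + 3)/2, (-1 - 5)/2, (-4 + 1)/2)
  = (0/2, -6/2, -3/2)
  = (0, -3, -1.5)

(0, -3, -1.5)


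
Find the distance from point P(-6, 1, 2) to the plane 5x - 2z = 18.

distance = |a·x₀ + b·y₀ + c·z₀ - d| / √(a² + b² + c²)
  = |5·(-6) + 0·1 + (-2)·2 - 18| / √(5² + 0² + (-2)²)
  = |-30 + 0 - 4 - 18| / √(25 + 0 + 4)
  = |-52| / √29
  = 52 / 5.385
  ≈ 9.656

9.656


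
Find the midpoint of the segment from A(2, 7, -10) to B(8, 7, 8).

M = ((x₁+x₂)/2, (y₁+y₂)/2, (z₁+z₂)/2)
  = ((2 + 8)/2, (7 + 7)/2, (-10 + 8)/2)
  = (10/2, 14/2, -2/2)
  = (5, 7, -1)

(5, 7, -1)


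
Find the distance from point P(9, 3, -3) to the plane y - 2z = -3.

distance = |a·x₀ + b·y₀ + c·z₀ - d| / √(a² + b² + c²)
  = |0·9 + 1·3 + (-2)·(-3) - (-3)| / √(0² + 1² + (-2)²)
  = |0 + 3 + 6 + 3| / √(0 + 1 + 4)
  = |12| / √5
  = 12 / 2.236
  ≈ 5.367

5.367


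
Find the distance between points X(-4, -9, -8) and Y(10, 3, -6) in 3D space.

d = √[(x₂-x₁)² + (y₂-y₁)² + (z₂-z₁)²]
  = √[14² + 12² + 2²]
  = √[196 + 144 + 4]
  = √344
  ≈ 18.55

18.55


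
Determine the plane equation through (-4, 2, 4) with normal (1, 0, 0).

The plane through P with normal n = (a, b, c) satisfies n·(r - P) = 0,
i.e. ax + by + cz = a·x₀ + b·y₀ + c·z₀.
d = 1·(-4) + 0·2 + 0·4
  = -4 + 0 + 0
  = -4
Equation: x = -4

x = -4


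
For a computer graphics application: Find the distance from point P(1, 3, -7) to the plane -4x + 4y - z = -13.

distance = |a·x₀ + b·y₀ + c·z₀ - d| / √(a² + b² + c²)
  = |(-4)·1 + 4·3 + (-1)·(-7) - (-13)| / √((-4)² + 4² + (-1)²)
  = |-4 + 12 + 7 + 13| / √(16 + 16 + 1)
  = |28| / √33
  = 28 / 5.745
  ≈ 4.874

4.874


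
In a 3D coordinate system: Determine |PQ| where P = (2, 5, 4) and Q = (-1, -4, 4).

d = √[(x₂-x₁)² + (y₂-y₁)² + (z₂-z₁)²]
  = √[(-3)² + (-9)² + 0²]
  = √[9 + 81 + 0]
  = √90
  ≈ 9.487

9.487


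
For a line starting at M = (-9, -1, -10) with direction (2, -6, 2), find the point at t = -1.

P(t) = M + t·d
  = (-9 + 2·(-1), -1 + (-6)·(-1), -10 + 2·(-1))
  = (-9 - 2, -1 + 6, -10 - 2)
  = (-11, 5, -12)

(-11, 5, -12)


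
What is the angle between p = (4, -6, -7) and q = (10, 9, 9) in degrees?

p·q = 4·10 + (-6)·9 + (-7)·9 = 40 - 54 - 63 = -77
|p| = √(4² + (-6)² + (-7)²) = √101 ≈ 10.05
|q| = √(10² + 9² + 9²) = √262 ≈ 16.19
cos θ = (p·q)/(|p||q|) = -77/(10.05·16.19) ≈ -0.4733
θ = arccos(-0.4733) ≈ 118.3°

118.3°


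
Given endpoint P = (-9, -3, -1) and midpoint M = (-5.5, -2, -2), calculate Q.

Q = 2M - P
  = (2·(-5.5) - (-9), 2·(-2) - (-3), 2·(-2) - (-1))
  = (-11 + 9, -4 + 3, -4 + 1)
  = (-2, -1, -3)

(-2, -1, -3)


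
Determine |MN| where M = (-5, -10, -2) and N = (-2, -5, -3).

d = √[(x₂-x₁)² + (y₂-y₁)² + (z₂-z₁)²]
  = √[3² + 5² + (-1)²]
  = √[9 + 25 + 1]
  = √35
  ≈ 5.916

5.916


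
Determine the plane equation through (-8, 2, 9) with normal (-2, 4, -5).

The plane through P with normal n = (a, b, c) satisfies n·(r - P) = 0,
i.e. ax + by + cz = a·x₀ + b·y₀ + c·z₀.
d = (-2)·(-8) + 4·2 + (-5)·9
  = 16 + 8 - 45
  = -21
Equation: -2x + 4y - 5z = -21

-2x + 4y - 5z = -21


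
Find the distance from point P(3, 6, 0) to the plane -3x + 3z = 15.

distance = |a·x₀ + b·y₀ + c·z₀ - d| / √(a² + b² + c²)
  = |(-3)·3 + 0·6 + 3·0 - 15| / √((-3)² + 0² + 3²)
  = |-9 + 0 + 0 - 15| / √(9 + 0 + 9)
  = |-24| / √18
  = 24 / 4.243
  ≈ 5.657

5.657


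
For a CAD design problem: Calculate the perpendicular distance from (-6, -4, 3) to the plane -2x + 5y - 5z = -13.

distance = |a·x₀ + b·y₀ + c·z₀ - d| / √(a² + b² + c²)
  = |(-2)·(-6) + 5·(-4) + (-5)·3 - (-13)| / √((-2)² + 5² + (-5)²)
  = |12 - 20 - 15 + 13| / √(4 + 25 + 25)
  = |-10| / √54
  = 10 / 7.348
  ≈ 1.361

1.361


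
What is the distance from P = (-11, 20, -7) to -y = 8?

distance = |a·x₀ + b·y₀ + c·z₀ - d| / √(a² + b² + c²)
  = |0·(-11) + (-1)·20 + 0·(-7) - 8| / √(0² + (-1)² + 0²)
  = |0 - 20 + 0 - 8| / √(0 + 1 + 0)
  = |-28| / √1
  = 28 / 1
  ≈ 28

28


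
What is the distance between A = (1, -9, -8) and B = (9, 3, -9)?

d = √[(x₂-x₁)² + (y₂-y₁)² + (z₂-z₁)²]
  = √[8² + 12² + (-1)²]
  = √[64 + 144 + 1]
  = √209
  ≈ 14.46

14.46


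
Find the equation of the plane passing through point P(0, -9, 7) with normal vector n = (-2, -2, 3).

The plane through P with normal n = (a, b, c) satisfies n·(r - P) = 0,
i.e. ax + by + cz = a·x₀ + b·y₀ + c·z₀.
d = (-2)·0 + (-2)·(-9) + 3·7
  = 0 + 18 + 21
  = 39
Equation: -2x - 2y + 3z = 39

-2x - 2y + 3z = 39


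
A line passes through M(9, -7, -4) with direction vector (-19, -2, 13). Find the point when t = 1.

P(t) = M + t·d
  = (9 + (-19)·1, -7 + (-2)·1, -4 + 13·1)
  = (9 - 19, -7 - 2, -4 + 13)
  = (-10, -9, 9)

(-10, -9, 9)


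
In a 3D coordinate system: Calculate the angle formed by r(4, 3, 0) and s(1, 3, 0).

r·s = 4·1 + 3·3 + 0·0 = 4 + 9 + 0 = 13
|r| = √(4² + 3² + 0²) = √25 ≈ 5
|s| = √(1² + 3² + 0²) = √10 ≈ 3.162
cos θ = (r·s)/(|r||s|) = 13/(5·3.162) ≈ 0.8222
θ = arccos(0.8222) ≈ 34.7°

34.7°


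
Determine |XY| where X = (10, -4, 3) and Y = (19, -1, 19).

d = √[(x₂-x₁)² + (y₂-y₁)² + (z₂-z₁)²]
  = √[9² + 3² + 16²]
  = √[81 + 9 + 256]
  = √346
  ≈ 18.6

18.6


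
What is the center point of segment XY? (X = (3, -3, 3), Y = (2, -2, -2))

M = ((x₁+x₂)/2, (y₁+y₂)/2, (z₁+z₂)/2)
  = ((3 + 2)/2, (-3 - 2)/2, (3 - 2)/2)
  = (5/2, -5/2, 1/2)
  = (2.5, -2.5, 0.5)

(2.5, -2.5, 0.5)


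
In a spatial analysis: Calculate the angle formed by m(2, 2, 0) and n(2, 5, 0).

m·n = 2·2 + 2·5 + 0·0 = 4 + 10 + 0 = 14
|m| = √(2² + 2² + 0²) = √8 ≈ 2.828
|n| = √(2² + 5² + 0²) = √29 ≈ 5.385
cos θ = (m·n)/(|m||n|) = 14/(2.828·5.385) ≈ 0.9191
θ = arccos(0.9191) ≈ 23.2°

23.2°


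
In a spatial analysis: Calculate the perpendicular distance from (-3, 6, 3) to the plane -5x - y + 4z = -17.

distance = |a·x₀ + b·y₀ + c·z₀ - d| / √(a² + b² + c²)
  = |(-5)·(-3) + (-1)·6 + 4·3 - (-17)| / √((-5)² + (-1)² + 4²)
  = |15 - 6 + 12 + 17| / √(25 + 1 + 16)
  = |38| / √42
  = 38 / 6.481
  ≈ 5.864

5.864


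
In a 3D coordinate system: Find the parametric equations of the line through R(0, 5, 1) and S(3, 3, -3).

Direction vector d = S - R = (3 + 0, 3 - 5, -3 - 1) = (3, -2, -4)
Parametric form r = R + t·d:
x = 0 + 3t, y = 5 - 2t, z = 1 - 4t

x = 0 + 3t, y = 5 - 2t, z = 1 - 4t


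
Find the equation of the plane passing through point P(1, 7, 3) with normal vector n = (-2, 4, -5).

The plane through P with normal n = (a, b, c) satisfies n·(r - P) = 0,
i.e. ax + by + cz = a·x₀ + b·y₀ + c·z₀.
d = (-2)·1 + 4·7 + (-5)·3
  = -2 + 28 - 15
  = 11
Equation: -2x + 4y - 5z = 11

-2x + 4y - 5z = 11


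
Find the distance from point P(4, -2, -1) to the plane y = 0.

distance = |a·x₀ + b·y₀ + c·z₀ - d| / √(a² + b² + c²)
  = |0·4 + 1·(-2) + 0·(-1) - 0| / √(0² + 1² + 0²)
  = |0 - 2 + 0 + 0| / √(0 + 1 + 0)
  = |-2| / √1
  = 2 / 1
  ≈ 2

2


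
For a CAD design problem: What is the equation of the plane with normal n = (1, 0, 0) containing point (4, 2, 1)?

The plane through P with normal n = (a, b, c) satisfies n·(r - P) = 0,
i.e. ax + by + cz = a·x₀ + b·y₀ + c·z₀.
d = 1·4 + 0·2 + 0·1
  = 4 + 0 + 0
  = 4
Equation: x = 4

x = 4


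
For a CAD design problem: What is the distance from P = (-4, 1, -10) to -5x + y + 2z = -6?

distance = |a·x₀ + b·y₀ + c·z₀ - d| / √(a² + b² + c²)
  = |(-5)·(-4) + 1·1 + 2·(-10) - (-6)| / √((-5)² + 1² + 2²)
  = |20 + 1 - 20 + 6| / √(25 + 1 + 4)
  = |7| / √30
  = 7 / 5.477
  ≈ 1.278

1.278


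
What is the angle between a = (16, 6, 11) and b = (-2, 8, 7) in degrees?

a·b = 16·(-2) + 6·8 + 11·7 = -32 + 48 + 77 = 93
|a| = √(16² + 6² + 11²) = √413 ≈ 20.32
|b| = √((-2)² + 8² + 7²) = √117 ≈ 10.82
cos θ = (a·b)/(|a||b|) = 93/(20.32·10.82) ≈ 0.4231
θ = arccos(0.4231) ≈ 64.97°

64.97°


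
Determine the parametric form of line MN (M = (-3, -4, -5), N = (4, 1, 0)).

Direction vector d = N - M = (4 + 3, 1 + 4, 0 + 5) = (7, 5, 5)
Parametric form r = M + t·d:
x = -3 + 7t, y = -4 + 5t, z = -5 + 5t

x = -3 + 7t, y = -4 + 5t, z = -5 + 5t


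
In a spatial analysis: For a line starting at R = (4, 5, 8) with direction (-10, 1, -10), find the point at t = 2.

P(t) = R + t·d
  = (4 + (-10)·2, 5 + 1·2, 8 + (-10)·2)
  = (4 - 20, 5 + 2, 8 - 20)
  = (-16, 7, -12)

(-16, 7, -12)


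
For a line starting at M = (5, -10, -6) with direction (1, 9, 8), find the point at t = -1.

P(t) = M + t·d
  = (5 + 1·(-1), -10 + 9·(-1), -6 + 8·(-1))
  = (5 - 1, -10 - 9, -6 - 8)
  = (4, -19, -14)

(4, -19, -14)


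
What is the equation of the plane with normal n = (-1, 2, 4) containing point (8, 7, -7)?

The plane through P with normal n = (a, b, c) satisfies n·(r - P) = 0,
i.e. ax + by + cz = a·x₀ + b·y₀ + c·z₀.
d = (-1)·8 + 2·7 + 4·(-7)
  = -8 + 14 - 28
  = -22
Equation: -x + 2y + 4z = -22

-x + 2y + 4z = -22


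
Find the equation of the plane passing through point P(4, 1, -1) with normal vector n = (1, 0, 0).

The plane through P with normal n = (a, b, c) satisfies n·(r - P) = 0,
i.e. ax + by + cz = a·x₀ + b·y₀ + c·z₀.
d = 1·4 + 0·1 + 0·(-1)
  = 4 + 0 + 0
  = 4
Equation: x = 4

x = 4


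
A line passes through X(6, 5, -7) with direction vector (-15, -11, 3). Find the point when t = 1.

P(t) = X + t·d
  = (6 + (-15)·1, 5 + (-11)·1, -7 + 3·1)
  = (6 - 15, 5 - 11, -7 + 3)
  = (-9, -6, -4)

(-9, -6, -4)


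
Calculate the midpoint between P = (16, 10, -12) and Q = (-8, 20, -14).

M = ((x₁+x₂)/2, (y₁+y₂)/2, (z₁+z₂)/2)
  = ((16 - 8)/2, (10 + 20)/2, (-12 - 14)/2)
  = (8/2, 30/2, -26/2)
  = (4, 15, -13)

(4, 15, -13)


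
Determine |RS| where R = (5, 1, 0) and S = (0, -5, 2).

d = √[(x₂-x₁)² + (y₂-y₁)² + (z₂-z₁)²]
  = √[(-5)² + (-6)² + 2²]
  = √[25 + 36 + 4]
  = √65
  ≈ 8.062

8.062


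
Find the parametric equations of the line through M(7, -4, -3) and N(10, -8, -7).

Direction vector d = N - M = (10 - 7, -8 + 4, -7 + 3) = (3, -4, -4)
Parametric form r = M + t·d:
x = 7 + 3t, y = -4 - 4t, z = -3 - 4t

x = 7 + 3t, y = -4 - 4t, z = -3 - 4t


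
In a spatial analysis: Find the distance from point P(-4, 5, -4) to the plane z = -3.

distance = |a·x₀ + b·y₀ + c·z₀ - d| / √(a² + b² + c²)
  = |0·(-4) + 0·5 + 1·(-4) - (-3)| / √(0² + 0² + 1²)
  = |0 + 0 - 4 + 3| / √(0 + 0 + 1)
  = |-1| / √1
  = 1 / 1
  ≈ 1

1


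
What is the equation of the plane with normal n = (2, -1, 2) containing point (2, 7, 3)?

The plane through P with normal n = (a, b, c) satisfies n·(r - P) = 0,
i.e. ax + by + cz = a·x₀ + b·y₀ + c·z₀.
d = 2·2 + (-1)·7 + 2·3
  = 4 - 7 + 6
  = 3
Equation: 2x - y + 2z = 3

2x - y + 2z = 3


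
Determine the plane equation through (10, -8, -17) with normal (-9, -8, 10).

The plane through P with normal n = (a, b, c) satisfies n·(r - P) = 0,
i.e. ax + by + cz = a·x₀ + b·y₀ + c·z₀.
d = (-9)·10 + (-8)·(-8) + 10·(-17)
  = -90 + 64 - 170
  = -196
Equation: -9x - 8y + 10z = -196

-9x - 8y + 10z = -196


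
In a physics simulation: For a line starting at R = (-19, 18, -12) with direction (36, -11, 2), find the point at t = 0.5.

P(t) = R + t·d
  = (-19 + 36·0.5, 18 + (-11)·0.5, -12 + 2·0.5)
  = (-19 + 18, 18 - 5.5, -12 + 1)
  = (-1, 12.5, -11)

(-1, 12.5, -11)


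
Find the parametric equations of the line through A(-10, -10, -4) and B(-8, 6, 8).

Direction vector d = B - A = (-8 + 10, 6 + 10, 8 + 4) = (2, 16, 12)
Parametric form r = A + t·d:
x = -10 + 2t, y = -10 + 16t, z = -4 + 12t

x = -10 + 2t, y = -10 + 16t, z = -4 + 12t


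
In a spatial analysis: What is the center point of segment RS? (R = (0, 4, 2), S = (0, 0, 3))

M = ((x₁+x₂)/2, (y₁+y₂)/2, (z₁+z₂)/2)
  = ((0 + 0)/2, (4 + 0)/2, (2 + 3)/2)
  = (0/2, 4/2, 5/2)
  = (0, 2, 2.5)

(0, 2, 2.5)


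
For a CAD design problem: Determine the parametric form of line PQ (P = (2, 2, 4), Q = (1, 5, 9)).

Direction vector d = Q - P = (1 - 2, 5 - 2, 9 - 4) = (-1, 3, 5)
Parametric form r = P + t·d:
x = 2 - t, y = 2 + 3t, z = 4 + 5t

x = 2 - t, y = 2 + 3t, z = 4 + 5t


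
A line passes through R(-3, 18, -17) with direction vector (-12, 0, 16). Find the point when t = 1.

P(t) = R + t·d
  = (-3 + (-12)·1, 18 + 0·1, -17 + 16·1)
  = (-3 - 12, 18 + 0, -17 + 16)
  = (-15, 18, -1)

(-15, 18, -1)


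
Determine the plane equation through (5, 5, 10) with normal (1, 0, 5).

The plane through P with normal n = (a, b, c) satisfies n·(r - P) = 0,
i.e. ax + by + cz = a·x₀ + b·y₀ + c·z₀.
d = 1·5 + 0·5 + 5·10
  = 5 + 0 + 50
  = 55
Equation: x + 5z = 55

x + 5z = 55


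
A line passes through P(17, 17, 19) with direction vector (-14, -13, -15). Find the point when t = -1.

P(t) = P + t·d
  = (17 + (-14)·(-1), 17 + (-13)·(-1), 19 + (-15)·(-1))
  = (17 + 14, 17 + 13, 19 + 15)
  = (31, 30, 34)

(31, 30, 34)


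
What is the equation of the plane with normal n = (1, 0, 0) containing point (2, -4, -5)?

The plane through P with normal n = (a, b, c) satisfies n·(r - P) = 0,
i.e. ax + by + cz = a·x₀ + b·y₀ + c·z₀.
d = 1·2 + 0·(-4) + 0·(-5)
  = 2 + 0 + 0
  = 2
Equation: x = 2

x = 2


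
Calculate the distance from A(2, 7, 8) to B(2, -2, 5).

d = √[(x₂-x₁)² + (y₂-y₁)² + (z₂-z₁)²]
  = √[0² + (-9)² + (-3)²]
  = √[0 + 81 + 9]
  = √90
  ≈ 9.487

9.487


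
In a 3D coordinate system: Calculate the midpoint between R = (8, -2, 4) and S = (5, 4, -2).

M = ((x₁+x₂)/2, (y₁+y₂)/2, (z₁+z₂)/2)
  = ((8 + 5)/2, (-2 + 4)/2, (4 - 2)/2)
  = (13/2, 2/2, 2/2)
  = (6.5, 1, 1)

(6.5, 1, 1)


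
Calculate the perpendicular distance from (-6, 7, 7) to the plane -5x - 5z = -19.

distance = |a·x₀ + b·y₀ + c·z₀ - d| / √(a² + b² + c²)
  = |(-5)·(-6) + 0·7 + (-5)·7 - (-19)| / √((-5)² + 0² + (-5)²)
  = |30 + 0 - 35 + 19| / √(25 + 0 + 25)
  = |14| / √50
  = 14 / 7.071
  ≈ 1.98

1.98


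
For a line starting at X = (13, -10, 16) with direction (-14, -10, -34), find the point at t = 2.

P(t) = X + t·d
  = (13 + (-14)·2, -10 + (-10)·2, 16 + (-34)·2)
  = (13 - 28, -10 - 20, 16 - 68)
  = (-15, -30, -52)

(-15, -30, -52)


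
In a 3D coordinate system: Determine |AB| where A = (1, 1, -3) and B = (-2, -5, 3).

d = √[(x₂-x₁)² + (y₂-y₁)² + (z₂-z₁)²]
  = √[(-3)² + (-6)² + 6²]
  = √[9 + 36 + 36]
  = √81
  ≈ 9

9


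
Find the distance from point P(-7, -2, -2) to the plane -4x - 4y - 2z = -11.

distance = |a·x₀ + b·y₀ + c·z₀ - d| / √(a² + b² + c²)
  = |(-4)·(-7) + (-4)·(-2) + (-2)·(-2) - (-11)| / √((-4)² + (-4)² + (-2)²)
  = |28 + 8 + 4 + 11| / √(16 + 16 + 4)
  = |51| / √36
  = 51 / 6
  ≈ 8.5

8.5


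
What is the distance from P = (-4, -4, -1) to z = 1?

distance = |a·x₀ + b·y₀ + c·z₀ - d| / √(a² + b² + c²)
  = |0·(-4) + 0·(-4) + 1·(-1) - 1| / √(0² + 0² + 1²)
  = |0 + 0 - 1 - 1| / √(0 + 0 + 1)
  = |-2| / √1
  = 2 / 1
  ≈ 2

2


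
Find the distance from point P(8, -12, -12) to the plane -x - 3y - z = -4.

distance = |a·x₀ + b·y₀ + c·z₀ - d| / √(a² + b² + c²)
  = |(-1)·8 + (-3)·(-12) + (-1)·(-12) - (-4)| / √((-1)² + (-3)² + (-1)²)
  = |-8 + 36 + 12 + 4| / √(1 + 9 + 1)
  = |44| / √11
  = 44 / 3.317
  ≈ 13.27

13.27


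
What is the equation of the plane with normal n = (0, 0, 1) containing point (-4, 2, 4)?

The plane through P with normal n = (a, b, c) satisfies n·(r - P) = 0,
i.e. ax + by + cz = a·x₀ + b·y₀ + c·z₀.
d = 0·(-4) + 0·2 + 1·4
  = 0 + 0 + 4
  = 4
Equation: z = 4

z = 4


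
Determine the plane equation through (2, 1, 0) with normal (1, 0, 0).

The plane through P with normal n = (a, b, c) satisfies n·(r - P) = 0,
i.e. ax + by + cz = a·x₀ + b·y₀ + c·z₀.
d = 1·2 + 0·1 + 0·0
  = 2 + 0 + 0
  = 2
Equation: x = 2

x = 2


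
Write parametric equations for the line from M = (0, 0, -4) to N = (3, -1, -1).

Direction vector d = N - M = (3 + 0, -1 + 0, -1 + 4) = (3, -1, 3)
Parametric form r = M + t·d:
x = 0 + 3t, y = 0 - t, z = -4 + 3t

x = 0 + 3t, y = 0 - t, z = -4 + 3t


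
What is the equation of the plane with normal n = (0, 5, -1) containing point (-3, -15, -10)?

The plane through P with normal n = (a, b, c) satisfies n·(r - P) = 0,
i.e. ax + by + cz = a·x₀ + b·y₀ + c·z₀.
d = 0·(-3) + 5·(-15) + (-1)·(-10)
  = 0 - 75 + 10
  = -65
Equation: 5y - z = -65

5y - z = -65


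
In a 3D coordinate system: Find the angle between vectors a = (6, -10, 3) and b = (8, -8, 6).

a·b = 6·8 + (-10)·(-8) + 3·6 = 48 + 80 + 18 = 146
|a| = √(6² + (-10)² + 3²) = √145 ≈ 12.04
|b| = √(8² + (-8)² + 6²) = √164 ≈ 12.81
cos θ = (a·b)/(|a||b|) = 146/(12.04·12.81) ≈ 0.9468
θ = arccos(0.9468) ≈ 18.78°

18.78°


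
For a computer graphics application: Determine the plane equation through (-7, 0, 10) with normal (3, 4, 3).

The plane through P with normal n = (a, b, c) satisfies n·(r - P) = 0,
i.e. ax + by + cz = a·x₀ + b·y₀ + c·z₀.
d = 3·(-7) + 4·0 + 3·10
  = -21 + 0 + 30
  = 9
Equation: 3x + 4y + 3z = 9

3x + 4y + 3z = 9


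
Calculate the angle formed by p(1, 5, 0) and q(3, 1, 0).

p·q = 1·3 + 5·1 + 0·0 = 3 + 5 + 0 = 8
|p| = √(1² + 5² + 0²) = √26 ≈ 5.099
|q| = √(3² + 1² + 0²) = √10 ≈ 3.162
cos θ = (p·q)/(|p||q|) = 8/(5.099·3.162) ≈ 0.4961
θ = arccos(0.4961) ≈ 60.26°

60.26°


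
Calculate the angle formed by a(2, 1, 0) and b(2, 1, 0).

a·b = 2·2 + 1·1 + 0·0 = 4 + 1 + 0 = 5
|a| = √(2² + 1² + 0²) = √5 ≈ 2.236
|b| = √(2² + 1² + 0²) = √5 ≈ 2.236
cos θ = (a·b)/(|a||b|) = 5/(2.236·2.236) ≈ 1
θ = arccos(1) ≈ 0°

0°


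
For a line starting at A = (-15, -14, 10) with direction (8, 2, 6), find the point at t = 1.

P(t) = A + t·d
  = (-15 + 8·1, -14 + 2·1, 10 + 6·1)
  = (-15 + 8, -14 + 2, 10 + 6)
  = (-7, -12, 16)

(-7, -12, 16)


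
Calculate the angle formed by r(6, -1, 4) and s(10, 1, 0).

r·s = 6·10 + (-1)·1 + 4·0 = 60 - 1 + 0 = 59
|r| = √(6² + (-1)² + 4²) = √53 ≈ 7.28
|s| = √(10² + 1² + 0²) = √101 ≈ 10.05
cos θ = (r·s)/(|r||s|) = 59/(7.28·10.05) ≈ 0.8064
θ = arccos(0.8064) ≈ 36.25°

36.25°


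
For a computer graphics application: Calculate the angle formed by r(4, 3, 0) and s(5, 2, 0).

r·s = 4·5 + 3·2 + 0·0 = 20 + 6 + 0 = 26
|r| = √(4² + 3² + 0²) = √25 ≈ 5
|s| = √(5² + 2² + 0²) = √29 ≈ 5.385
cos θ = (r·s)/(|r||s|) = 26/(5·5.385) ≈ 0.9656
θ = arccos(0.9656) ≈ 15.07°

15.07°


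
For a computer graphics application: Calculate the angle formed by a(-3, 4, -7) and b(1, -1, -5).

a·b = (-3)·1 + 4·(-1) + (-7)·(-5) = -3 - 4 + 35 = 28
|a| = √((-3)² + 4² + (-7)²) = √74 ≈ 8.602
|b| = √(1² + (-1)² + (-5)²) = √27 ≈ 5.196
cos θ = (a·b)/(|a||b|) = 28/(8.602·5.196) ≈ 0.6264
θ = arccos(0.6264) ≈ 51.21°

51.21°


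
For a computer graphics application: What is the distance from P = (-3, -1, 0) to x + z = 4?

distance = |a·x₀ + b·y₀ + c·z₀ - d| / √(a² + b² + c²)
  = |1·(-3) + 0·(-1) + 1·0 - 4| / √(1² + 0² + 1²)
  = |-3 + 0 + 0 - 4| / √(1 + 0 + 1)
  = |-7| / √2
  = 7 / 1.414
  ≈ 4.95

4.95


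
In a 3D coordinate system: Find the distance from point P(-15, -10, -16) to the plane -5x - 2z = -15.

distance = |a·x₀ + b·y₀ + c·z₀ - d| / √(a² + b² + c²)
  = |(-5)·(-15) + 0·(-10) + (-2)·(-16) - (-15)| / √((-5)² + 0² + (-2)²)
  = |75 + 0 + 32 + 15| / √(25 + 0 + 4)
  = |122| / √29
  = 122 / 5.385
  ≈ 22.65

22.65


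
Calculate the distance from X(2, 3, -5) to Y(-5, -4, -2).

d = √[(x₂-x₁)² + (y₂-y₁)² + (z₂-z₁)²]
  = √[(-7)² + (-7)² + 3²]
  = √[49 + 49 + 9]
  = √107
  ≈ 10.34

10.34


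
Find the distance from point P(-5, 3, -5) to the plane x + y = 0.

distance = |a·x₀ + b·y₀ + c·z₀ - d| / √(a² + b² + c²)
  = |1·(-5) + 1·3 + 0·(-5) - 0| / √(1² + 1² + 0²)
  = |-5 + 3 + 0 + 0| / √(1 + 1 + 0)
  = |-2| / √2
  = 2 / 1.414
  ≈ 1.414

1.414


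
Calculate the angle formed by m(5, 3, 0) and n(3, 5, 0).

m·n = 5·3 + 3·5 + 0·0 = 15 + 15 + 0 = 30
|m| = √(5² + 3² + 0²) = √34 ≈ 5.831
|n| = √(3² + 5² + 0²) = √34 ≈ 5.831
cos θ = (m·n)/(|m||n|) = 30/(5.831·5.831) ≈ 0.8824
θ = arccos(0.8824) ≈ 28.07°

28.07°


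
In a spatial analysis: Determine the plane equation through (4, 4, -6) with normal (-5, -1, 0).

The plane through P with normal n = (a, b, c) satisfies n·(r - P) = 0,
i.e. ax + by + cz = a·x₀ + b·y₀ + c·z₀.
d = (-5)·4 + (-1)·4 + 0·(-6)
  = -20 - 4 + 0
  = -24
Equation: -5x - y = -24

-5x - y = -24


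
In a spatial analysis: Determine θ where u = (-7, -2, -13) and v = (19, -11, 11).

u·v = (-7)·19 + (-2)·(-11) + (-13)·11 = -133 + 22 - 143 = -254
|u| = √((-7)² + (-2)² + (-13)²) = √222 ≈ 14.9
|v| = √(19² + (-11)² + 11²) = √603 ≈ 24.56
cos θ = (u·v)/(|u||v|) = -254/(14.9·24.56) ≈ -0.6942
θ = arccos(-0.6942) ≈ 134°

134°


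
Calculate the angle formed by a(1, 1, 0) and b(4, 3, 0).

a·b = 1·4 + 1·3 + 0·0 = 4 + 3 + 0 = 7
|a| = √(1² + 1² + 0²) = √2 ≈ 1.414
|b| = √(4² + 3² + 0²) = √25 ≈ 5
cos θ = (a·b)/(|a||b|) = 7/(1.414·5) ≈ 0.9899
θ = arccos(0.9899) ≈ 8.13°

8.13°


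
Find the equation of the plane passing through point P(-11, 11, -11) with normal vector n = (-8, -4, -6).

The plane through P with normal n = (a, b, c) satisfies n·(r - P) = 0,
i.e. ax + by + cz = a·x₀ + b·y₀ + c·z₀.
d = (-8)·(-11) + (-4)·11 + (-6)·(-11)
  = 88 - 44 + 66
  = 110
Equation: -8x - 4y - 6z = 110

-8x - 4y - 6z = 110


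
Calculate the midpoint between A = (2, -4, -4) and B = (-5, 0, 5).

M = ((x₁+x₂)/2, (y₁+y₂)/2, (z₁+z₂)/2)
  = ((2 - 5)/2, (-4 + 0)/2, (-4 + 5)/2)
  = (-3/2, -4/2, 1/2)
  = (-1.5, -2, 0.5)

(-1.5, -2, 0.5)


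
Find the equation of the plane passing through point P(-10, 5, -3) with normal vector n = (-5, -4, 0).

The plane through P with normal n = (a, b, c) satisfies n·(r - P) = 0,
i.e. ax + by + cz = a·x₀ + b·y₀ + c·z₀.
d = (-5)·(-10) + (-4)·5 + 0·(-3)
  = 50 - 20 + 0
  = 30
Equation: -5x - 4y = 30

-5x - 4y = 30


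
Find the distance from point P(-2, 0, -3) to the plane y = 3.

distance = |a·x₀ + b·y₀ + c·z₀ - d| / √(a² + b² + c²)
  = |0·(-2) + 1·0 + 0·(-3) - 3| / √(0² + 1² + 0²)
  = |0 + 0 + 0 - 3| / √(0 + 1 + 0)
  = |-3| / √1
  = 3 / 1
  ≈ 3

3


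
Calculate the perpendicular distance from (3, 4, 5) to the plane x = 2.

distance = |a·x₀ + b·y₀ + c·z₀ - d| / √(a² + b² + c²)
  = |1·3 + 0·4 + 0·5 - 2| / √(1² + 0² + 0²)
  = |3 + 0 + 0 - 2| / √(1 + 0 + 0)
  = |1| / √1
  = 1 / 1
  ≈ 1

1


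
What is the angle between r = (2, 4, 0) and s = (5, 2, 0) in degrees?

r·s = 2·5 + 4·2 + 0·0 = 10 + 8 + 0 = 18
|r| = √(2² + 4² + 0²) = √20 ≈ 4.472
|s| = √(5² + 2² + 0²) = √29 ≈ 5.385
cos θ = (r·s)/(|r||s|) = 18/(4.472·5.385) ≈ 0.7474
θ = arccos(0.7474) ≈ 41.63°

41.63°


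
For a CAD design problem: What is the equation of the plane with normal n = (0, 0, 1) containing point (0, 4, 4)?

The plane through P with normal n = (a, b, c) satisfies n·(r - P) = 0,
i.e. ax + by + cz = a·x₀ + b·y₀ + c·z₀.
d = 0·0 + 0·4 + 1·4
  = 0 + 0 + 4
  = 4
Equation: z = 4

z = 4


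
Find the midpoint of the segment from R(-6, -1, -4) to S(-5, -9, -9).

M = ((x₁+x₂)/2, (y₁+y₂)/2, (z₁+z₂)/2)
  = ((-6 - 5)/2, (-1 - 9)/2, (-4 - 9)/2)
  = (-11/2, -10/2, -13/2)
  = (-5.5, -5, -6.5)

(-5.5, -5, -6.5)


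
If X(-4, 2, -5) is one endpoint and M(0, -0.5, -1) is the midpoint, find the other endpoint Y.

Y = 2M - X
  = (2·0 - (-4), 2·(-0.5) - 2, 2·(-1) - (-5))
  = (0 + 4, -1 - 2, -2 + 5)
  = (4, -3, 3)

(4, -3, 3)


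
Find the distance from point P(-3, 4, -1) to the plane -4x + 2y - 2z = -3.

distance = |a·x₀ + b·y₀ + c·z₀ - d| / √(a² + b² + c²)
  = |(-4)·(-3) + 2·4 + (-2)·(-1) - (-3)| / √((-4)² + 2² + (-2)²)
  = |12 + 8 + 2 + 3| / √(16 + 4 + 4)
  = |25| / √24
  = 25 / 4.899
  ≈ 5.103

5.103


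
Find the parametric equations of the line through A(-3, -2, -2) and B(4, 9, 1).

Direction vector d = B - A = (4 + 3, 9 + 2, 1 + 2) = (7, 11, 3)
Parametric form r = A + t·d:
x = -3 + 7t, y = -2 + 11t, z = -2 + 3t

x = -3 + 7t, y = -2 + 11t, z = -2 + 3t


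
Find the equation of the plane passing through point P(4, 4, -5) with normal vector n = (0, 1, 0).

The plane through P with normal n = (a, b, c) satisfies n·(r - P) = 0,
i.e. ax + by + cz = a·x₀ + b·y₀ + c·z₀.
d = 0·4 + 1·4 + 0·(-5)
  = 0 + 4 + 0
  = 4
Equation: y = 4

y = 4


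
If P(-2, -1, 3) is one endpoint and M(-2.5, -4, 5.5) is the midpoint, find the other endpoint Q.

Q = 2M - P
  = (2·(-2.5) - (-2), 2·(-4) - (-1), 2·5.5 - 3)
  = (-5 + 2, -8 + 1, 11 - 3)
  = (-3, -7, 8)

(-3, -7, 8)


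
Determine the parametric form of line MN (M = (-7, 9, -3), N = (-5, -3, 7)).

Direction vector d = N - M = (-5 + 7, -3 - 9, 7 + 3) = (2, -12, 10)
Parametric form r = M + t·d:
x = -7 + 2t, y = 9 - 12t, z = -3 + 10t

x = -7 + 2t, y = 9 - 12t, z = -3 + 10t


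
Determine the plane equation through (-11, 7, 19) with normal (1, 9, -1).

The plane through P with normal n = (a, b, c) satisfies n·(r - P) = 0,
i.e. ax + by + cz = a·x₀ + b·y₀ + c·z₀.
d = 1·(-11) + 9·7 + (-1)·19
  = -11 + 63 - 19
  = 33
Equation: x + 9y - z = 33

x + 9y - z = 33


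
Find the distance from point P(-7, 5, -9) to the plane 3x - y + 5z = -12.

distance = |a·x₀ + b·y₀ + c·z₀ - d| / √(a² + b² + c²)
  = |3·(-7) + (-1)·5 + 5·(-9) - (-12)| / √(3² + (-1)² + 5²)
  = |-21 - 5 - 45 + 12| / √(9 + 1 + 25)
  = |-59| / √35
  = 59 / 5.916
  ≈ 9.973

9.973


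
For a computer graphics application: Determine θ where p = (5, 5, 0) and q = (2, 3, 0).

p·q = 5·2 + 5·3 + 0·0 = 10 + 15 + 0 = 25
|p| = √(5² + 5² + 0²) = √50 ≈ 7.071
|q| = √(2² + 3² + 0²) = √13 ≈ 3.606
cos θ = (p·q)/(|p||q|) = 25/(7.071·3.606) ≈ 0.9806
θ = arccos(0.9806) ≈ 11.31°

11.31°


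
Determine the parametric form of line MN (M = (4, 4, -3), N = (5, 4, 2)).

Direction vector d = N - M = (5 - 4, 4 - 4, 2 + 3) = (1, 0, 5)
Parametric form r = M + t·d:
x = 4 + t, y = 4, z = -3 + 5t

x = 4 + t, y = 4, z = -3 + 5t


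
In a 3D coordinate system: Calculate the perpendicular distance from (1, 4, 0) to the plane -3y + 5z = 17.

distance = |a·x₀ + b·y₀ + c·z₀ - d| / √(a² + b² + c²)
  = |0·1 + (-3)·4 + 5·0 - 17| / √(0² + (-3)² + 5²)
  = |0 - 12 + 0 - 17| / √(0 + 9 + 25)
  = |-29| / √34
  = 29 / 5.831
  ≈ 4.973

4.973


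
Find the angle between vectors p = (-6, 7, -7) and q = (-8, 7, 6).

p·q = (-6)·(-8) + 7·7 + (-7)·6 = 48 + 49 - 42 = 55
|p| = √((-6)² + 7² + (-7)²) = √134 ≈ 11.58
|q| = √((-8)² + 7² + 6²) = √149 ≈ 12.21
cos θ = (p·q)/(|p||q|) = 55/(11.58·12.21) ≈ 0.3892
θ = arccos(0.3892) ≈ 67.09°

67.09°


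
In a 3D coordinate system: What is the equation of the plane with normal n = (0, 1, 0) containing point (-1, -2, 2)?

The plane through P with normal n = (a, b, c) satisfies n·(r - P) = 0,
i.e. ax + by + cz = a·x₀ + b·y₀ + c·z₀.
d = 0·(-1) + 1·(-2) + 0·2
  = 0 - 2 + 0
  = -2
Equation: y = -2

y = -2


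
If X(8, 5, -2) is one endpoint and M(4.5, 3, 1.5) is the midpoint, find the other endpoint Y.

Y = 2M - X
  = (2·4.5 - 8, 2·3 - 5, 2·1.5 - (-2))
  = (9 - 8, 6 - 5, 3 + 2)
  = (1, 1, 5)

(1, 1, 5)


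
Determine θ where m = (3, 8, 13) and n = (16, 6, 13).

m·n = 3·16 + 8·6 + 13·13 = 48 + 48 + 169 = 265
|m| = √(3² + 8² + 13²) = √242 ≈ 15.56
|n| = √(16² + 6² + 13²) = √461 ≈ 21.47
cos θ = (m·n)/(|m||n|) = 265/(15.56·21.47) ≈ 0.7934
θ = arccos(0.7934) ≈ 37.5°

37.5°


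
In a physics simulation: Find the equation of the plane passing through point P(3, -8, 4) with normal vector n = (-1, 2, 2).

The plane through P with normal n = (a, b, c) satisfies n·(r - P) = 0,
i.e. ax + by + cz = a·x₀ + b·y₀ + c·z₀.
d = (-1)·3 + 2·(-8) + 2·4
  = -3 - 16 + 8
  = -11
Equation: -x + 2y + 2z = -11

-x + 2y + 2z = -11


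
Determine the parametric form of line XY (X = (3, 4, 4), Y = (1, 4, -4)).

Direction vector d = Y - X = (1 - 3, 4 - 4, -4 - 4) = (-2, 0, -8)
Parametric form r = X + t·d:
x = 3 - 2t, y = 4, z = 4 - 8t

x = 3 - 2t, y = 4, z = 4 - 8t


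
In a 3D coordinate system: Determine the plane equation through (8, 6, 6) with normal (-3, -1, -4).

The plane through P with normal n = (a, b, c) satisfies n·(r - P) = 0,
i.e. ax + by + cz = a·x₀ + b·y₀ + c·z₀.
d = (-3)·8 + (-1)·6 + (-4)·6
  = -24 - 6 - 24
  = -54
Equation: -3x - y - 4z = -54

-3x - y - 4z = -54


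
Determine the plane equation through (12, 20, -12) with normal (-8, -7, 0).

The plane through P with normal n = (a, b, c) satisfies n·(r - P) = 0,
i.e. ax + by + cz = a·x₀ + b·y₀ + c·z₀.
d = (-8)·12 + (-7)·20 + 0·(-12)
  = -96 - 140 + 0
  = -236
Equation: -8x - 7y = -236

-8x - 7y = -236
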